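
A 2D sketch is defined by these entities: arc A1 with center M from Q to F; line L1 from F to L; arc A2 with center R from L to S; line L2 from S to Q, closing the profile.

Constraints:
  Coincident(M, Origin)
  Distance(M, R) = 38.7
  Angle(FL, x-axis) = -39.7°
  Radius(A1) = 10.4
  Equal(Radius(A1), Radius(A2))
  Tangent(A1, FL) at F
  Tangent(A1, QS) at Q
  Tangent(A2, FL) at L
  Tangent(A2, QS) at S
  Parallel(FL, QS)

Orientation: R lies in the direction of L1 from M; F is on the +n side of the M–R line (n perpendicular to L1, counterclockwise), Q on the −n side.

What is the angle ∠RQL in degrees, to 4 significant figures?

13.21°

Tangency of A1 to both parallel lines with radius 10.4 puts F and Q at M ± 10.4·n: F = (6.643, 8.002), Q = (-6.643, -8.002). Equal radii place L and S the same way about R: L = R + 10.4·n = (36.42, -16.72), S = R − 10.4·n = (23.13, -32.72). Then cos ∠RQL = QR·QL / (|QR||QL|), giving 13.21°.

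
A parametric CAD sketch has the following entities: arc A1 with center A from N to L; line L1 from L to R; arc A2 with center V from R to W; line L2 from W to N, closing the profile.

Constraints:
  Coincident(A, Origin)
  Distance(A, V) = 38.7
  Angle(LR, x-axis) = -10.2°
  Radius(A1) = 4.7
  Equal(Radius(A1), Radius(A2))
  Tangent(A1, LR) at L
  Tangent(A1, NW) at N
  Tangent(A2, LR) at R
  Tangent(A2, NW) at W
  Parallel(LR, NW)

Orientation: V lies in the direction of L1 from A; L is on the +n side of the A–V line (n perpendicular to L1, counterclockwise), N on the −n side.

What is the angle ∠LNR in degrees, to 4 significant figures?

76.35°

The slot axis is L1's direction at -10.2°, so u = (cos -10.2°, sin -10.2°) = (0.9842, -0.1771) and n = (−sin -10.2°, cos -10.2°) = (0.1771, 0.9842). A is at the origin and V lies 38.7 along u from A, so V = 38.7·u = (38.09, -6.853). Tangency of A1 to both parallel lines with radius 4.7 puts L and N at A ± 4.7·n: L = (0.8323, 4.626), N = (-0.8323, -4.626). Equal radii place R and W the same way about V: R = V + 4.7·n = (38.92, -2.227), W = V − 4.7·n = (37.26, -11.48). Then cos ∠LNR = NL·NR / (|NL||NR|), giving 76.35°.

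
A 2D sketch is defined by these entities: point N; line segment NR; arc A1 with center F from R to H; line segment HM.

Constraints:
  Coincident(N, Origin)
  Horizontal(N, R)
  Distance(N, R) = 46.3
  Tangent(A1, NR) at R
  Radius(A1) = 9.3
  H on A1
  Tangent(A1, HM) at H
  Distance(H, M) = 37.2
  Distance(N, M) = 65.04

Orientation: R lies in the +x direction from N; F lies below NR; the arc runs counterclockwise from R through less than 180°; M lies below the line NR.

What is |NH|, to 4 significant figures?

38.79

Checks: N.y = 0.00, R.y = 0.00 ✓; |FH| = 9.300 ✓; ∠(FH, HM) = 90.00° ✓; |HM| = 37.20 ✓; |NM| = 65.04 ✓.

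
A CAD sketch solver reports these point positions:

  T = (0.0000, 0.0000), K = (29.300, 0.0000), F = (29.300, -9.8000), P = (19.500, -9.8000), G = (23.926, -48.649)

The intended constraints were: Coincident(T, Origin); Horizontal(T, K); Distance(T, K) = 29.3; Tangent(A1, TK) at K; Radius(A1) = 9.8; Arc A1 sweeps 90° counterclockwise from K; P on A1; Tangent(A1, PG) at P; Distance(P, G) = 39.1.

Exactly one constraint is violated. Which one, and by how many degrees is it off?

Tangent(A1, PG) at P — off by 6.50°.

T = (0.00, 0.00) ✓; T.y = 0.00, K.y = 0.00 ✓; |TK| = 29.30 ✓; ∠(FK, KT) = 90.00° ✓; |FK| = 9.800 ✓; bearing(F→P) − bearing(F→K) = 90.00° ✓; |FP| = 9.800 ✓; ∠(FP, PG) = 83.50° ✗; |PG| = 39.10 ✓.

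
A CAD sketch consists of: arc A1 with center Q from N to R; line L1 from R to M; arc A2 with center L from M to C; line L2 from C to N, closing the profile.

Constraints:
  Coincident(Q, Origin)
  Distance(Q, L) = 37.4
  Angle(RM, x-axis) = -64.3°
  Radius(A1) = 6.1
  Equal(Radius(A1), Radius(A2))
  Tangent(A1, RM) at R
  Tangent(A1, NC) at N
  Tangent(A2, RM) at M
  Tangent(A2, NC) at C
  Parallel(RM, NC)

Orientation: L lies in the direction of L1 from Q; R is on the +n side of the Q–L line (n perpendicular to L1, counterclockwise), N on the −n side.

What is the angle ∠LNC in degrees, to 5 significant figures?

9.2635°

The slot axis is L1's direction at -64.3°, so u = (cos -64.3°, sin -64.3°) = (0.43366, -0.90108) and n = (−sin -64.3°, cos -64.3°) = (0.90108, 0.43366). Q is at the origin and L lies 37.4 along u from Q, so L = 37.4·u = (16.219, -33.700). Tangency of A1 to both parallel lines with radius 6.1 puts R and N at Q ± 6.1·n: R = (5.4966, 2.6453), N = (-5.4966, -2.6453). Equal radii place M and C the same way about L: M = L + 6.1·n = (21.715, -31.055), C = L − 6.1·n = (10.722, -36.346). Then cos ∠LNC = NL·NC / (|NL||NC|), giving 9.2635°.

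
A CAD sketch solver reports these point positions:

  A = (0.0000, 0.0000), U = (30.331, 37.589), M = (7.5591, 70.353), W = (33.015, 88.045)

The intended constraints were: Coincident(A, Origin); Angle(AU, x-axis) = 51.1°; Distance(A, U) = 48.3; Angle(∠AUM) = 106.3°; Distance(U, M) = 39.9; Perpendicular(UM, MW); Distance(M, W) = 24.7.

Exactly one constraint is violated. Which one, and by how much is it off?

Distance(M, W) = 24.7 — off by 6.30.

A = (0.00, 0.00) ✓; AU at 51.10° ✓; |AU| = 48.30 ✓; ∠AUM = 106.3° ✓; |UM| = 39.90 ✓; ∠(UM, MW) = 90.00° ✓; |MW| = 31.00 ✗.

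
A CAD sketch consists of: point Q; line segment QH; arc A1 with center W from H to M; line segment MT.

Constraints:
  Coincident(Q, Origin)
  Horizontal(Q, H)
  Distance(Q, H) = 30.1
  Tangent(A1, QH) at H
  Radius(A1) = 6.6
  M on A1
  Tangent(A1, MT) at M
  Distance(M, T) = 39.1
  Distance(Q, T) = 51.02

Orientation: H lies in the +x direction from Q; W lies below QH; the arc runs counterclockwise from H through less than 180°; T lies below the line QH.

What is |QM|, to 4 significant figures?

24.38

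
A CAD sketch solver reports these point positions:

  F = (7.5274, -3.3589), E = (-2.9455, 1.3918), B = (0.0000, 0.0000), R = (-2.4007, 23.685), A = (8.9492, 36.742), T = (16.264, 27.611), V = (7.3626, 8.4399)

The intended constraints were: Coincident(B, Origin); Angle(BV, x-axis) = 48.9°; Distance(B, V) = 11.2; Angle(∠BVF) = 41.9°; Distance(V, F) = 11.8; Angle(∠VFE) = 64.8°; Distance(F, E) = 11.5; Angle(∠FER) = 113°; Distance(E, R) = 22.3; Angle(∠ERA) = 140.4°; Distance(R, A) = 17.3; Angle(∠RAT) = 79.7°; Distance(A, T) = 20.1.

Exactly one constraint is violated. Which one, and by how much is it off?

Distance(A, T) = 20.1 — off by 8.40.

B = (0.00, 0.00) ✓; BV at 48.90° ✓; |BV| = 11.20 ✓; ∠BVF = 41.90° ✓; |VF| = 11.80 ✓; ∠VFE = 64.80° ✓; |FE| = 11.50 ✓; ∠FER = 113.0° ✓; |ER| = 22.30 ✓; ∠ERA = 140.4° ✓; |RA| = 17.30 ✓; ∠RAT = 79.70° ✓; |AT| = 11.70 ✗.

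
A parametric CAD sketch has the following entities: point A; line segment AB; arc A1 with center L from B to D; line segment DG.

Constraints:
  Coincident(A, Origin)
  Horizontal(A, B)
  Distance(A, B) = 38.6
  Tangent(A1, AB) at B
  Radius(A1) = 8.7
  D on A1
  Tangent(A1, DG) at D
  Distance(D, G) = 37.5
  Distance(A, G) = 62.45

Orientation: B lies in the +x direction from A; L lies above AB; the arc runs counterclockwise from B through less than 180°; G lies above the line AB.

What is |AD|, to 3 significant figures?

48.3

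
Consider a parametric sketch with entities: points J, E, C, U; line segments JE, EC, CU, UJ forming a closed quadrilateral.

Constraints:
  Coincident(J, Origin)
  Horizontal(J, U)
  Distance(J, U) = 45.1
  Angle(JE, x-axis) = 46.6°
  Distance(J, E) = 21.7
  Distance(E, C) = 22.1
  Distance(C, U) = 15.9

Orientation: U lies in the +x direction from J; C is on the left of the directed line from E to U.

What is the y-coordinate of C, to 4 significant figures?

13.63

Checks: J = (0.00, 0.00) ✓; |EC| = 22.10 ✓; |CU| = 15.90 ✓.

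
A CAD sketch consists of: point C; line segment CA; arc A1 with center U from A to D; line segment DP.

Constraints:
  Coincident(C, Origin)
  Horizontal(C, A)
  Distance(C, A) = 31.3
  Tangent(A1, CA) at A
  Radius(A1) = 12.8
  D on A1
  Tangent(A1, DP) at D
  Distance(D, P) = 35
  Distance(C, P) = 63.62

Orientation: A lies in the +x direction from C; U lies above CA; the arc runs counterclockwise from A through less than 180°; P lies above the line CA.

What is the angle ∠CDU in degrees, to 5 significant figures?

12.255°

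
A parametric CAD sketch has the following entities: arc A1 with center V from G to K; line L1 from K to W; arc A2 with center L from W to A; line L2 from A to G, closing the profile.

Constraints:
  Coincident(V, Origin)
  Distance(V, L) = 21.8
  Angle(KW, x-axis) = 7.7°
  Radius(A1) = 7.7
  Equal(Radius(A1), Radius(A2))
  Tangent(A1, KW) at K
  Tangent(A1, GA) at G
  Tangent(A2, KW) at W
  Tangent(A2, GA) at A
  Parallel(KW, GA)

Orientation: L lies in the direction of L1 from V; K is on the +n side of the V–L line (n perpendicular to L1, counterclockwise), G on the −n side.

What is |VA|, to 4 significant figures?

23.12

The slot axis is L1's direction at 7.7°, so u = (cos 7.7°, sin 7.7°) = (0.9910, 0.1340) and n = (−sin 7.7°, cos 7.7°) = (-0.1340, 0.9910). V is at the origin and L lies 21.8 along u from V, so L = 21.8·u = (21.60, 2.921). Tangency of A1 to both parallel lines with radius 7.7 puts K and G at V ± 7.7·n: K = (-1.032, 7.631), G = (1.032, -7.631). Equal radii place W and A the same way about L: W = L + 7.7·n = (20.57, 10.55), A = L − 7.7·n = (22.64, -4.710). Then |VA| = |A − V| = 23.12.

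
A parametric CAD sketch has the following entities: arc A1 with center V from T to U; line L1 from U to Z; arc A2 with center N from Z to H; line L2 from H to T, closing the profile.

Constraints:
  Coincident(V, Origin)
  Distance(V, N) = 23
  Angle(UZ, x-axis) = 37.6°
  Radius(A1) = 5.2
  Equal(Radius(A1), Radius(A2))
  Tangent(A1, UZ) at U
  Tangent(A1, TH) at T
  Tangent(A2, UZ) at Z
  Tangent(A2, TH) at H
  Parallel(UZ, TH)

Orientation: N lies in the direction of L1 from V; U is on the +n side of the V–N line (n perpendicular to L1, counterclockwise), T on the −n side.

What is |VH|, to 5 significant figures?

23.581

Tangency of A1 to both parallel lines with radius 5.2 puts U and T at V ± 5.2·n: U = (-3.1728, 4.1199), T = (3.1728, -4.1199). Equal radii place Z and H the same way about N: Z = N + 5.2·n = (15.050, 18.153), H = N − 5.2·n = (21.395, 9.9134). Then |VH| = |H − V| = 23.581.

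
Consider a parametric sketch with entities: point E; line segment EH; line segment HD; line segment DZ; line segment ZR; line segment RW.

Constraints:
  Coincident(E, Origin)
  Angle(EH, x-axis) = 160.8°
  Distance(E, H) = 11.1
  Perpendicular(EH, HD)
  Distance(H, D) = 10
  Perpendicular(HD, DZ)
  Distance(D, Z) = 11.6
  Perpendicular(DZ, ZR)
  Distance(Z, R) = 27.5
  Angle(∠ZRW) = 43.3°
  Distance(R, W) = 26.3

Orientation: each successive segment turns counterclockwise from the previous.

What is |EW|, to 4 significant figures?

17.61

E is at the origin; EH runs at 160.8° with length 11.1, so H = (-10.48, 3.650). The perpendicularity gives HD at right angles to EH, so HD runs at -109.2°; with |HD| = 10.0, D = (-13.77, -5.793). HD ⟂ DZ, so DZ runs at -19.20°; with |DZ| = 11.6, Z = (-2.816, -9.608). DZ ⟂ ZR, so ZR runs at 70.80°; with |ZR| = 27.5, R = (6.227, 16.36). ∠ZRW = 43.3° gives RW at -152.5° from the x-axis; with |RW| = 26.3, W = (-17.10, 4.218). Then |EW| = |W − E| = 17.61.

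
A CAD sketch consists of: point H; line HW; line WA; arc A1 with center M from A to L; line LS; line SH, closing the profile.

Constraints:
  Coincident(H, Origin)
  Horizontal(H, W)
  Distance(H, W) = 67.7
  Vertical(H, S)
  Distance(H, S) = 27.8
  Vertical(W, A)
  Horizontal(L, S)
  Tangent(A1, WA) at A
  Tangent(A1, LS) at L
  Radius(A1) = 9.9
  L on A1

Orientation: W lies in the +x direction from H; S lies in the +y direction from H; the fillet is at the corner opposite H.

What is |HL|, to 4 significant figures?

64.14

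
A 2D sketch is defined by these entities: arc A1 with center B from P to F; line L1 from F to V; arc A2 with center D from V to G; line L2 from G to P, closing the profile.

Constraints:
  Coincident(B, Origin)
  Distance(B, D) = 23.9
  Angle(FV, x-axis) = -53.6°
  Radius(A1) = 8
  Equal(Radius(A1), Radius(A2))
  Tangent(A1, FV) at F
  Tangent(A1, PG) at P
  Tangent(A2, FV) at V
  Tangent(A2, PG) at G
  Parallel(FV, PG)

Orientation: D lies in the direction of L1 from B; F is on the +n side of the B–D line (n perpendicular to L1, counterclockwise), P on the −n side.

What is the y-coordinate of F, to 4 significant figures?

4.747

B is at the origin and D lies 23.9 along u from B, so D = 23.9·u = (14.18, -19.24). Tangency of A1 to both parallel lines with radius 8.0 puts F and P at B ± 8.0·n: F = (6.439, 4.747), P = (-6.439, -4.747). So F.y = 4.747.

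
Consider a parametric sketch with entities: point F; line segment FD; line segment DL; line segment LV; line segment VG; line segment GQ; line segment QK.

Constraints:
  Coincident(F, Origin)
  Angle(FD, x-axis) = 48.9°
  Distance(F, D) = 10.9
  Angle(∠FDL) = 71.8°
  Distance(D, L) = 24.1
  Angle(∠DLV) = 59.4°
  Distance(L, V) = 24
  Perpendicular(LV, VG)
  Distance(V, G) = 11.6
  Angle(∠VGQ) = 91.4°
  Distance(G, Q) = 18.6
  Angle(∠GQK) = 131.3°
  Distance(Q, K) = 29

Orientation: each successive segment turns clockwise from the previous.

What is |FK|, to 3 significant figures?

40.1

F is at the origin; FD runs at 48.9° with length 10.9, so D = (7.17, 8.21). ∠FDL = 71.8° gives DL at -59.3° from the x-axis; with |DL| = 24.1, L = (19.5, -12.5). ∠DLV = 59.4° gives LV at -180° from the x-axis; with |LV| = 24.0, V = (-4.53, -12.6). LV ⟂ VG, so VG runs at 90.1°; with |VG| = 11.6, G = (-4.55, -0.951). ∠VGQ = 91.4° gives GQ at 1.50° from the x-axis; with |GQ| = 18.6, Q = (14.0, -0.464). ∠GQK = 131.3° gives QK at -47.2° from the x-axis; with |QK| = 29.0, K = (33.7, -21.7). Then |FK| = |K − F| = 40.1.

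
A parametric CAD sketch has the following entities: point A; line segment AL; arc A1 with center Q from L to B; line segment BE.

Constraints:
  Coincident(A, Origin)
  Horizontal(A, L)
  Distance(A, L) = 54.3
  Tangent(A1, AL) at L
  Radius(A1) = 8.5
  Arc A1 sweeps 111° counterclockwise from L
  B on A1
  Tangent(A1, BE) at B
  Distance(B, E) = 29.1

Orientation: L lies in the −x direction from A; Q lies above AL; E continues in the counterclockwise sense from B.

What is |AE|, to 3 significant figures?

68.7

On A1, L sits at bearing -90° from Q; a 111° counterclockwise sweep puts B at bearing 21°, so B = Q + 8.5·(cos 21°, sin 21°) = (-46.4, 11.5). The tangent condition forces QB to be normal to BE, so BE runs along (−sin 21°, cos 21°); with |BE| = 29.1, E = (-56.8, 38.7). Then |AE| = |E − A| = 68.7.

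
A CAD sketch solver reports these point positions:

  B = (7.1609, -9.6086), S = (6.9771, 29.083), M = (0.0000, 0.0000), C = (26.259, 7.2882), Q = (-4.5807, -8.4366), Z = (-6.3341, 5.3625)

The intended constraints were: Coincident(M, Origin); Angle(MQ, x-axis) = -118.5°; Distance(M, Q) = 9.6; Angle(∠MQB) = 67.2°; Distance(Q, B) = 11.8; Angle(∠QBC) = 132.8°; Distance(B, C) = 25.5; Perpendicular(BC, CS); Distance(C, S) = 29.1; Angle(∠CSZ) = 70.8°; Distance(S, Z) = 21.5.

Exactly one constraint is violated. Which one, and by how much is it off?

Distance(S, Z) = 21.5 — off by 5.70.

M = (0.00, 0.00) ✓; MQ at -118.5° ✓; |MQ| = 9.600 ✓; ∠MQB = 67.20° ✓; |QB| = 11.80 ✓; ∠QBC = 132.8° ✓; |BC| = 25.50 ✓; ∠(BC, CS) = 90.00° ✓; |CS| = 29.10 ✓; ∠CSZ = 70.80° ✓; |SZ| = 27.20 ✗.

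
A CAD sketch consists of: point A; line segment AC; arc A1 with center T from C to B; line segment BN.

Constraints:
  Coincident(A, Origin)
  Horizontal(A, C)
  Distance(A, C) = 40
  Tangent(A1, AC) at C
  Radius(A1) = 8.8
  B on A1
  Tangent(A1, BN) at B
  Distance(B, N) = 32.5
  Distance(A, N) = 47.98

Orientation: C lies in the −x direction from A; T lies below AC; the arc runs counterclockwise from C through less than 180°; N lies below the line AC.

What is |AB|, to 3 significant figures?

49.0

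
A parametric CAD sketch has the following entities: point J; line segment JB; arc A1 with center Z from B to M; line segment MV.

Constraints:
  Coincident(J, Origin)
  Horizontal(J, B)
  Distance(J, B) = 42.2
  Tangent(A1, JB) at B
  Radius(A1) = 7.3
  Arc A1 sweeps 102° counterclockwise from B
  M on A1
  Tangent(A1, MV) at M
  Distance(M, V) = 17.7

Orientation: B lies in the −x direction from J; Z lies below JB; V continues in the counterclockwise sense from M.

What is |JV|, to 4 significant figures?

52.61

J is at the origin; J and B share the same y with |JB| = 42.2 and B on the −x side, so B = (-42.20, 0.000). The tangent condition forces ZB to be normal to JB, so Z = B + (0, -7.3) = (-42.20, -7.300). On A1, B sits at bearing 90° from Z; a 102° counterclockwise sweep puts M at bearing 192°, so M = Z + 7.3·(cos 192°, sin 192°) = (-49.34, -8.818). A1 meets MV tangentially, so ZM is at right angles to MV, so MV runs along (−sin 192°, cos 192°); with |MV| = 17.7, V = (-45.66, -26.13). Then |JV| = |V − J| = 52.61.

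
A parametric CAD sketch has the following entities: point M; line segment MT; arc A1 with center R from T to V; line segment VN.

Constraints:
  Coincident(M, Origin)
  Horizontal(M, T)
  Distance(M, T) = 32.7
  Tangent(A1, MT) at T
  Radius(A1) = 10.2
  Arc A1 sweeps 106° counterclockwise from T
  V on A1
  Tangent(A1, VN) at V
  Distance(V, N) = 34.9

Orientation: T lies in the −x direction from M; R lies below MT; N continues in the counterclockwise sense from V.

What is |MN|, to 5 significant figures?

57.002

M is at the origin; M and T share the same y with |MT| = 32.7 and T on the −x side, so T = (-32.700, 0.0000). The tangent condition forces RT to be normal to MT, so R = T + (0, -10.2) = (-32.700, -10.200). On A1, T sits at bearing 90° from R; a 106° counterclockwise sweep puts V at bearing 196°, so V = R + 10.2·(cos 196°, sin 196°) = (-42.505, -13.012). A1 meets VN tangentially, so RV is at right angles to VN, so VN runs along (−sin 196°, cos 196°); with |VN| = 34.9, N = (-32.885, -46.560). Then |MN| = |N − M| = 57.002.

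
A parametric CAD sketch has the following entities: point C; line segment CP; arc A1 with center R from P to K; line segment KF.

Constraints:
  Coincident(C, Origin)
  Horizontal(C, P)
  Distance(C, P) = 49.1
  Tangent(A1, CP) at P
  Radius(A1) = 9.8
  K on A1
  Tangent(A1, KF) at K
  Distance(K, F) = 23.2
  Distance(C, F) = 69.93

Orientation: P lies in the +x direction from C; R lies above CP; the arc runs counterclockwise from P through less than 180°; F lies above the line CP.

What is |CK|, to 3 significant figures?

59.3

C is at the origin; C and P share the same y with |CP| = 49.1 and P on the +x side, so P = (49.1, 0.00). Tangency of A1 to CP means the radius RP is perpendicular to CP, so R = P + (0, 9.8) = (49.1, 9.80). Since RK ⟂ KF (tangency), |RF| = √(9.8² + 23.2²) = 25.2 regardless of where K sits on A1. So F lies on both circle(C, 69.93) and circle(R, 25.2); the above-CP intersection is F = (62.7, 31.0). K is the foot of the tangent from F: K = (58.8, 8.14).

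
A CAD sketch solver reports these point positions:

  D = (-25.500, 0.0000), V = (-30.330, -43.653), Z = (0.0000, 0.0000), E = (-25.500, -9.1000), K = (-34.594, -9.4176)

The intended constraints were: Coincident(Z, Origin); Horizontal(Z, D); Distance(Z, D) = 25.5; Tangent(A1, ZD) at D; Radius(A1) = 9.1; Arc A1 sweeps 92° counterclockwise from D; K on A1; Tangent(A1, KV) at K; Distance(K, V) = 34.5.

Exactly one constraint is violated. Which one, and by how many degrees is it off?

Tangent(A1, KV) at K — off by 5.10°.

Z = (0.00, 0.00) ✓; Z.y = 0.00, D.y = 0.00 ✓; |ZD| = 25.50 ✓; ∠(ED, DZ) = 90.00° ✓; |ED| = 9.100 ✓; bearing(E→K) − bearing(E→D) = 92.00° ✓; |EK| = 9.100 ✓; ∠(EK, KV) = 84.90° ✗; |KV| = 34.50 ✓.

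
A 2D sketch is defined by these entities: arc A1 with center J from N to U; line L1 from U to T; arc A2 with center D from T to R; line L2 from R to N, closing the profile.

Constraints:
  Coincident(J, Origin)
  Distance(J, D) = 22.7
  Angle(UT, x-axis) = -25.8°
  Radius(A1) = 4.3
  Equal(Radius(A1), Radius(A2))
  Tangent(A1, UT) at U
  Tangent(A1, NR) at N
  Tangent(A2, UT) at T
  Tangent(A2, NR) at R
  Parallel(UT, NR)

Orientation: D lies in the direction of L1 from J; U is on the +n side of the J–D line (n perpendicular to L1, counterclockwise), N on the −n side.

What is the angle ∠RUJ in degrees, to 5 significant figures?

69.251°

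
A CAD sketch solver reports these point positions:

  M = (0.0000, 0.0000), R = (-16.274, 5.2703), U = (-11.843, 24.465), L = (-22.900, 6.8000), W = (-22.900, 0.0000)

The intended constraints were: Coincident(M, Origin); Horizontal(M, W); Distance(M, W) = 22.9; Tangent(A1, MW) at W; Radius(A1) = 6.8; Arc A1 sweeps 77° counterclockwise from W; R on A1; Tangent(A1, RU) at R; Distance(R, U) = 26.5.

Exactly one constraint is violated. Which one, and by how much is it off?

Distance(R, U) = 26.5 — off by 6.80.

M = (0.00, 0.00) ✓; M.y = 0.00, W.y = 0.00 ✓; |MW| = 22.90 ✓; ∠(LW, WM) = 90.00° ✓; |LW| = 6.800 ✓; bearing(L→R) − bearing(L→W) = 77.00° ✓; |LR| = 6.800 ✓; ∠(LR, RU) = 90.00° ✓; |RU| = 19.70 ✗.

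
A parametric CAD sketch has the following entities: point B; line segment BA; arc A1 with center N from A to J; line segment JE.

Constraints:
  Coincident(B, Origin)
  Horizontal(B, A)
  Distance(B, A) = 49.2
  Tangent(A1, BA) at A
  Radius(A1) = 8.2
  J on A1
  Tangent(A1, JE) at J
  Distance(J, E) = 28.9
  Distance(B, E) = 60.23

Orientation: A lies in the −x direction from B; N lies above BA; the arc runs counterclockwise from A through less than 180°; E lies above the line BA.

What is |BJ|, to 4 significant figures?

42.29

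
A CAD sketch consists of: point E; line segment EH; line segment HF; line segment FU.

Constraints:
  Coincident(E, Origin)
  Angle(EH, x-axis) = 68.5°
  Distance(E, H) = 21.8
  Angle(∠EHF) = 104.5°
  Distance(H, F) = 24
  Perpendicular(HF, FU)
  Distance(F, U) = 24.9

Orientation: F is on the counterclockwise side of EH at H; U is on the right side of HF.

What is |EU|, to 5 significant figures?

54.629

E is at the origin; EH runs at 68.5° with length 21.8, so H = 21.8·(cos 68.5°, sin 68.5°) = (7.9897, 20.283). ∠EHF = 104.5°, so HF runs at 68.5° + (180° − 104.5°) = 144.00° from the x-axis; with |HF| = 24.0, F = H + 24.0·(cos 144.00°, sin 144.00°) = (-11.427, 34.390). HF is perpendicular to FU; with |FU| = 24.9 on the right of HF, U = F + 24.9·(0.58779, 0.80902) = (3.2092, 54.534). Then |EU| = |U − E| = 54.629.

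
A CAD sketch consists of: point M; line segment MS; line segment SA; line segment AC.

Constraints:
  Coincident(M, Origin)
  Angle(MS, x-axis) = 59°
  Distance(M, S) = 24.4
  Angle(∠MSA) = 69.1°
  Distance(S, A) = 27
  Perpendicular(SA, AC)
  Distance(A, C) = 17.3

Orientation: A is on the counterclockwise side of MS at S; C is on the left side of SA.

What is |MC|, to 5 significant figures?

19.103

M is at the origin; MS runs at 59.0° with length 24.4, so S = 24.4·(cos 59.0°, sin 59.0°) = (12.567, 20.915). ∠MSA = 69.1°, so SA runs at 59.0° + (180° − 69.1°) = 169.90° from the x-axis; with |SA| = 27.0, A = S + 27.0·(cos 169.90°, sin 169.90°) = (-14.015, 25.650). SA is perpendicular to AC; with |AC| = 17.3 on the left of SA, C = A + 17.3·(-0.17537, -0.98450) = (-17.049, 8.6179). Then |MC| = |C − M| = 19.103.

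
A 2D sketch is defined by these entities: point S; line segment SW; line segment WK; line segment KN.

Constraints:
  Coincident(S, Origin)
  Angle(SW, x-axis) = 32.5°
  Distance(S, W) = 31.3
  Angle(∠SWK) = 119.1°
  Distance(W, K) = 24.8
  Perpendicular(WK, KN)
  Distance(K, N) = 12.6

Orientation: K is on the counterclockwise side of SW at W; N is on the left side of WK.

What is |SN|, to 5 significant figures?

42.653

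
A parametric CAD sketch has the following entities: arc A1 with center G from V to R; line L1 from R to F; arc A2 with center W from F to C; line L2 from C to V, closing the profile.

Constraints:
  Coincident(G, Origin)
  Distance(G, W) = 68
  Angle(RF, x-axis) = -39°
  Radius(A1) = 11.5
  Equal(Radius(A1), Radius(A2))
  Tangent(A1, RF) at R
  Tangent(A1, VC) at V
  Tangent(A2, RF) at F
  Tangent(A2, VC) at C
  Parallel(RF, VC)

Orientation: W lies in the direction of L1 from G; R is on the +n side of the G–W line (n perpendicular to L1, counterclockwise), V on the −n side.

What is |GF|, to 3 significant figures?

69.0

The slot axis is L1's direction at -39.0°, so u = (cos -39.0°, sin -39.0°) = (0.777, -0.629) and n = (−sin -39.0°, cos -39.0°) = (0.629, 0.777). G is at the origin and W lies 68.0 along u from G, so W = 68.0·u = (52.8, -42.8). Tangency of A1 to both parallel lines with radius 11.5 puts R and V at G ± 11.5·n: R = (7.24, 8.94), V = (-7.24, -8.94). Equal radii place F and C the same way about W: F = W + 11.5·n = (60.1, -33.9), C = W − 11.5·n = (45.6, -51.7). Then |GF| = |F − G| = 69.0.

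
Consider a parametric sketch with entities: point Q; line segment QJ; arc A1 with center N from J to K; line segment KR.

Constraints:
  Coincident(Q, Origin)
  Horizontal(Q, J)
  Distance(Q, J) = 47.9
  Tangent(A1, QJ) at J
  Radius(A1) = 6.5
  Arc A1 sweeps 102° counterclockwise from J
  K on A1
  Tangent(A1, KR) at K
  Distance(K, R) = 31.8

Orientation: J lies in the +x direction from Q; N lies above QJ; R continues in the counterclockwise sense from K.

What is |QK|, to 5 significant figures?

54.823

Q is at the origin; Q and J share the same y with |QJ| = 47.9 and J on the +x side, so J = (47.900, 0.0000). Tangency of A1 to QJ means the radius NJ is perpendicular to QJ, so N = J + (0, 6.5) = (47.900, 6.5000). On A1, J sits at bearing -90° from N; a 102° counterclockwise sweep puts K at bearing 12°, so K = N + 6.5·(cos 12°, sin 12°) = (54.258, 7.8514). Then |QK| = |K − Q| = 54.823.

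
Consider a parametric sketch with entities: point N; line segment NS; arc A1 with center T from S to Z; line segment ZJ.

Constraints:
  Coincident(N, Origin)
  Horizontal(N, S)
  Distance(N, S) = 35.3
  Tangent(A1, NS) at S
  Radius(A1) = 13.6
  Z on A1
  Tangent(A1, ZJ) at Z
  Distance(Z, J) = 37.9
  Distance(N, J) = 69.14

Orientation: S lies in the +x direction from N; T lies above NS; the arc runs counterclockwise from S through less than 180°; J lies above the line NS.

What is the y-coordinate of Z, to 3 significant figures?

15.1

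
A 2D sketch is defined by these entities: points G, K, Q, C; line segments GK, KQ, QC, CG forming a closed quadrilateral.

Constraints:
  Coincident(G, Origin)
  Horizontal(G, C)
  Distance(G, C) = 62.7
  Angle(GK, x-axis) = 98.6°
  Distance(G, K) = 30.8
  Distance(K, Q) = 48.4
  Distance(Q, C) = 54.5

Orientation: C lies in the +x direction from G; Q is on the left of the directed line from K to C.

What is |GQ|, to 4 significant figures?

63.57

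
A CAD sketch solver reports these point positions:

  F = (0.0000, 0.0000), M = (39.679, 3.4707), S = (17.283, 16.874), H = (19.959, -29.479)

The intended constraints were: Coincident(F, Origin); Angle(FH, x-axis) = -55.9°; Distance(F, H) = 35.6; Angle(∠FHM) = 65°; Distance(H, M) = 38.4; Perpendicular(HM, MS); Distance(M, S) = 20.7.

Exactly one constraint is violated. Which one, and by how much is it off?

Distance(M, S) = 20.7 — off by 5.40.

F = (0.00, 0.00) ✓; FH at -55.90° ✓; |FH| = 35.60 ✓; ∠FHM = 65.00° ✓; |HM| = 38.40 ✓; ∠(HM, MS) = 90.00° ✓; |MS| = 26.10 ✗.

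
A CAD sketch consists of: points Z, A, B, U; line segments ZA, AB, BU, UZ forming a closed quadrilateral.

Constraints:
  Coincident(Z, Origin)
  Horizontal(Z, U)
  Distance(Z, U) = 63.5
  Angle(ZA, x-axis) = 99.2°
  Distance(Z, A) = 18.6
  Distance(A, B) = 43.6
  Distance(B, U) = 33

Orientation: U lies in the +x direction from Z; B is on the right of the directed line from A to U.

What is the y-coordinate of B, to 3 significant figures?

-8.27

Z is at the origin; ZU is horizontal with |ZU| = 63.5 and U in +x, so U = (63.5, 0). ZA runs at 99.2° with |ZA| = 18.6, so A = (-2.97, 18.4). B is determined by |AB| = 43.6 and |BU| = 33.0 together: it lies at the intersection of circle(A, 43.6) and circle(U, 33.0). With |AU| = 69.0, the foot of the radical line on AU is 40.4 from A and the perpendicular offset is √(43.6² − 40.4²) = 16.5. Taking the right-of-AU solution: B = (31.6, -8.27).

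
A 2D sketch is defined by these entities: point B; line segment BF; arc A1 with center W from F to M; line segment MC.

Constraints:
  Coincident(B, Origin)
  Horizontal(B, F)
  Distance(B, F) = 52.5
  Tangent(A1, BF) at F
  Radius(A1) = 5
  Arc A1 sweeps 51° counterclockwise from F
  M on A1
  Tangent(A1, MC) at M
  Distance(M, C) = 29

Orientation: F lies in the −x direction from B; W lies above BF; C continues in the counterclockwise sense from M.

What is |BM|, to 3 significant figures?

48.6

The tangent condition forces WF to be normal to BF, so W = F + (0, 5) = (-52.5, 5.00). On A1, F sits at bearing -90° from W; a 51° counterclockwise sweep puts M at bearing -39°, so M = W + 5.0·(cos -39°, sin -39°) = (-48.6, 1.85). Then |BM| = |M − B| = 48.6.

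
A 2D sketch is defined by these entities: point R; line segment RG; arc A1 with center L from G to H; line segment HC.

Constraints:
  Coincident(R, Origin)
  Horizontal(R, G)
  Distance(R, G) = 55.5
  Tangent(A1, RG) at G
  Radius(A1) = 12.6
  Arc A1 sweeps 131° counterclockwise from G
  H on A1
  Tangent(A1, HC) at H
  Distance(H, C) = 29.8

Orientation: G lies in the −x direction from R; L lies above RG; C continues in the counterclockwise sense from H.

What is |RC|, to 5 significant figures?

78.584

R is at the origin; RG is horizontal with |RG| = 55.5 and G on the −x side, so G = (-55.500, 0.0000). A1 meets RG tangentially, so LG is at right angles to RG, so L = G + (0, 12.6) = (-55.500, 12.600). On A1, G sits at bearing -90° from L; a 131° counterclockwise sweep puts H at bearing 41°, so H = L + 12.6·(cos 41°, sin 41°) = (-45.991, 20.866). A1 meets HC tangentially, so LH is at right angles to HC, so HC runs along (−sin 41°, cos 41°); with |HC| = 29.8, C = (-65.541, 43.357). Then |RC| = |C − R| = 78.584.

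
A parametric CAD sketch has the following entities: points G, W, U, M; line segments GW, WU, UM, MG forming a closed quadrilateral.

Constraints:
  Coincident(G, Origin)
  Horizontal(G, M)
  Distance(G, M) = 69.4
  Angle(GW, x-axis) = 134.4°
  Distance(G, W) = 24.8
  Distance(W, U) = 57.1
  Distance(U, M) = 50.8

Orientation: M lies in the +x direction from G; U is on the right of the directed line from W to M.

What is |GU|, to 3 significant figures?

32.3

Checks: |WU| = 57.10 ✓; |UM| = 50.80 ✓.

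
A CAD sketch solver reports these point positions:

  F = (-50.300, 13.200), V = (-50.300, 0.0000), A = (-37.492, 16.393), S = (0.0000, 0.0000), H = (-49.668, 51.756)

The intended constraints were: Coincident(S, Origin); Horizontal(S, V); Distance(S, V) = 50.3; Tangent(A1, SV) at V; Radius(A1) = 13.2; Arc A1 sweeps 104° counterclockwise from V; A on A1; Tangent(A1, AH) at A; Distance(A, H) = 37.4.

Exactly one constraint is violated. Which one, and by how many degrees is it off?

Tangent(A1, AH) at A — off by 5.00°.

S = (0.00, 0.00) ✓; S.y = 0.00, V.y = 0.00 ✓; |SV| = 50.30 ✓; ∠(FV, VS) = 90.00° ✓; |FV| = 13.20 ✓; bearing(F→A) − bearing(F→V) = 104.0° ✓; |FA| = 13.20 ✓; ∠(FA, AH) = 85.00° ✗; |AH| = 37.40 ✓.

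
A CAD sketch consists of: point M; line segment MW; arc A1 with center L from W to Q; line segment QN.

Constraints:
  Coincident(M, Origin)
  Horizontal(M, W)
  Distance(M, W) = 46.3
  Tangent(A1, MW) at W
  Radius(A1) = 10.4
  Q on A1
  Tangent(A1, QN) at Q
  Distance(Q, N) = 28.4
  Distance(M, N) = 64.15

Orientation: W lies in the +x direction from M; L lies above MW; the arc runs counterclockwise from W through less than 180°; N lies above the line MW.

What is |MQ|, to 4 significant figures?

57.85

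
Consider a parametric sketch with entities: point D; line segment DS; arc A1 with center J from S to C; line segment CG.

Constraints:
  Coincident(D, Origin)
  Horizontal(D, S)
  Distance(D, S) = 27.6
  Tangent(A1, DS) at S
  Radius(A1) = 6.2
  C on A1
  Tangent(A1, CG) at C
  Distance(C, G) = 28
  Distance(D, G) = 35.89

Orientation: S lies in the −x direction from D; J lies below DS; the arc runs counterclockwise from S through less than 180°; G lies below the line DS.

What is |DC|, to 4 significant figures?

34.03

Checks: D = (0.00, 0.00) ✓; |JC| = 6.200 ✓; ∠(JC, CG) = 90.00° ✓; |CG| = 28.00 ✓; |DG| = 35.89 ✓.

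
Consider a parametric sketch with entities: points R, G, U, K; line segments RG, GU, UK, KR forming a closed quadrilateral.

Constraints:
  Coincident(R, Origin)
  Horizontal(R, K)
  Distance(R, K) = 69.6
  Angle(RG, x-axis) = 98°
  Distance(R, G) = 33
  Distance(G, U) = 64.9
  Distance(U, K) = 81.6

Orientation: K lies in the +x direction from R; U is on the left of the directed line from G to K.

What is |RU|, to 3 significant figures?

88.1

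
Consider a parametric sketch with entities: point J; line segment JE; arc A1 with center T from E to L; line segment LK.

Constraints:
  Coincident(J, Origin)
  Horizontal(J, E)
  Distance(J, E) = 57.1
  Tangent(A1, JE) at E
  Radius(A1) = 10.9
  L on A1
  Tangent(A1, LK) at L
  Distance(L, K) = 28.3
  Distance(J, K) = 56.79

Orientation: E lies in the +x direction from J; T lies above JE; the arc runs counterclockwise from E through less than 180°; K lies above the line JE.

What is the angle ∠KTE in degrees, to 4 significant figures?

151.5°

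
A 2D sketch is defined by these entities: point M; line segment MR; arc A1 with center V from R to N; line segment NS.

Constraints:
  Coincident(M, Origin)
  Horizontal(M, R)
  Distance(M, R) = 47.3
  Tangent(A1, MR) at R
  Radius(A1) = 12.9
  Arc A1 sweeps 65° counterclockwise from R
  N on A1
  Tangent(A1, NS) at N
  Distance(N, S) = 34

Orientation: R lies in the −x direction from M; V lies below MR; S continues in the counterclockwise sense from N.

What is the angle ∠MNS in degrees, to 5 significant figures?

122.20°

On A1, R sits at bearing 90° from V; a 65° counterclockwise sweep puts N at bearing 155°, so N = V + 12.9·(cos 155°, sin 155°) = (-58.991, -7.4482). Since A1 is tangent to NS there, VN ⟂ NS, so NS runs along (−sin 155°, cos 155°); with |NS| = 34.0, S = (-73.360, -38.263). Then cos ∠MNS = NM·NS / (|NM||NS|), giving 122.20°.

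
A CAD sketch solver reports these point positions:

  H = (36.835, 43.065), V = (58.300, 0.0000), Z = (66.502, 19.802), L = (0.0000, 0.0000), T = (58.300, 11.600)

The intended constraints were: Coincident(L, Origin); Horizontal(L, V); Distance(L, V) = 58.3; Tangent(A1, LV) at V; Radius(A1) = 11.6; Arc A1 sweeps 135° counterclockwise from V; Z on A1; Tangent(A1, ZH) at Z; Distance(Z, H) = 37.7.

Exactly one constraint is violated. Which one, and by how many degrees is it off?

Tangent(A1, ZH) at Z — off by 6.90°.

L = (0.00, 0.00) ✓; L.y = 0.00, V.y = 0.00 ✓; |LV| = 58.30 ✓; ∠(TV, VL) = 90.00° ✓; |TV| = 11.60 ✓; bearing(T→Z) − bearing(T→V) = 135.0° ✓; |TZ| = 11.60 ✓; ∠(TZ, ZH) = 83.10° ✗; |ZH| = 37.70 ✓.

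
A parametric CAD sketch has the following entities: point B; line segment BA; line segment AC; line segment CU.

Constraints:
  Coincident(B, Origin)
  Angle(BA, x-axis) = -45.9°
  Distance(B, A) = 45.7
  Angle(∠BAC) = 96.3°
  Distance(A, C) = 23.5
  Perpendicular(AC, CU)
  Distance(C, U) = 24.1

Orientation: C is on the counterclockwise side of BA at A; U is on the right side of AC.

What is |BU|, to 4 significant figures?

75.14

B is at the origin; BA runs at -45.9° with length 45.7, so A = 45.7·(cos -45.9°, sin -45.9°) = (31.80, -32.82). ∠BAC = 96.3°, so AC runs at -45.9° + (180° − 96.3°) = 37.80° from the x-axis; with |AC| = 23.5, C = A + 23.5·(cos 37.80°, sin 37.80°) = (50.37, -18.42). AC ⟂ CU; with |CU| = 24.1 on the right of AC, U = C + 24.1·(0.6129, -0.7902) = (65.14, -37.46). Then |BU| = |U − B| = 75.14.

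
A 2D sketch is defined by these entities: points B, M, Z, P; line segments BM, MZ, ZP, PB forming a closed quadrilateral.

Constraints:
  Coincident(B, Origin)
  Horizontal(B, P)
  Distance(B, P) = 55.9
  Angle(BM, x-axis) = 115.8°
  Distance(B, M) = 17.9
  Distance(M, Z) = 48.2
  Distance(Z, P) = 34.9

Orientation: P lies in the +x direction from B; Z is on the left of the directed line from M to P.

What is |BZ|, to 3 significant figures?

48.8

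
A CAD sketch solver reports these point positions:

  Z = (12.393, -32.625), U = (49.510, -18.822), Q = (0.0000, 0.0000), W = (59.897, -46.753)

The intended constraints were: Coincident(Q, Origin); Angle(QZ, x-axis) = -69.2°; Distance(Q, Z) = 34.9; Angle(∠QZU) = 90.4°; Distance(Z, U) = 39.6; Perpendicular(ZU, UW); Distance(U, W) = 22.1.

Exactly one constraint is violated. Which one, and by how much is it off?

Distance(U, W) = 22.1 — off by 7.70.

Q = (0.00, 0.00) ✓; QZ at -69.20° ✓; |QZ| = 34.90 ✓; ∠QZU = 90.40° ✓; |ZU| = 39.60 ✓; ∠(ZU, UW) = 90.00° ✓; |UW| = 29.80 ✗.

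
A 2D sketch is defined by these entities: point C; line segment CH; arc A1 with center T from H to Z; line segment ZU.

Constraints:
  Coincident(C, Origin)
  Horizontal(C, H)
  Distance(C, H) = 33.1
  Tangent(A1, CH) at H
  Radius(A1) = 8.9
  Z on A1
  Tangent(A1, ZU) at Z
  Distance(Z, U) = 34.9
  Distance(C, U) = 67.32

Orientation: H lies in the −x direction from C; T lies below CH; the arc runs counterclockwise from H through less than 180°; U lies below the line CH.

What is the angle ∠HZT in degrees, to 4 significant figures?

58.59°

C is at the origin; C and H share the same y with |CH| = 33.1 and H on the −x side, so H = (-33.10, 0.000). Since A1 is tangent to CH there, TH ⟂ CH, so T = H + (0, -8.9) = (-33.10, -8.900). Since TZ ⟂ ZU (tangency), |TU| = √(8.9² + 34.9²) = 36.02 regardless of where Z sits on A1. So U lies on both circle(C, 67.32) and circle(T, 36.02); the below-CH intersection is U = (-56.96, -35.88). Z is the foot of the tangent from U: Z = (-41.02, -4.833).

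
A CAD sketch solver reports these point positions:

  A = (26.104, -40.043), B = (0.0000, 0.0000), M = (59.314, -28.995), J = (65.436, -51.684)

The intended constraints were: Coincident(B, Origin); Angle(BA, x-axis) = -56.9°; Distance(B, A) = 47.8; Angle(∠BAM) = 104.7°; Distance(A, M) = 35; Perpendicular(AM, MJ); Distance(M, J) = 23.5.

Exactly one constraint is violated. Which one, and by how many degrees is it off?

Perpendicular(AM, MJ) — off by 3.30°.

B = (0.00, 0.00) ✓; BA at -56.90° ✓; |BA| = 47.80 ✓; ∠BAM = 104.7° ✓; |AM| = 35.00 ✓; ∠(AM, MJ) = 93.30° ✗; |MJ| = 23.50 ✓.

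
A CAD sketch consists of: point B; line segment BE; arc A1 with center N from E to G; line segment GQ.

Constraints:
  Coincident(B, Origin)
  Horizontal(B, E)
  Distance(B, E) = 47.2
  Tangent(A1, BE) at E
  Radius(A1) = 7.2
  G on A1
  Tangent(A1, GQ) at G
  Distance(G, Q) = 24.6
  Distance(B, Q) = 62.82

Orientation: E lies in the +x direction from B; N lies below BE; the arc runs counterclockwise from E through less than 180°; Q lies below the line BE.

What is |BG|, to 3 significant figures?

42.5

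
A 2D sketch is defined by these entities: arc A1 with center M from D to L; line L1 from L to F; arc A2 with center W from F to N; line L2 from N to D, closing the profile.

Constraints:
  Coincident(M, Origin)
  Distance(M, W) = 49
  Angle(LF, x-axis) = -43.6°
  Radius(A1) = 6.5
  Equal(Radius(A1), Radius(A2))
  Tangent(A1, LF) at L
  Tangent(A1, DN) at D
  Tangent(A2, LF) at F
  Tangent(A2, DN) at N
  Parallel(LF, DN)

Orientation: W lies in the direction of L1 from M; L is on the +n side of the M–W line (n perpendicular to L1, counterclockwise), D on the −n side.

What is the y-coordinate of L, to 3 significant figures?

4.71

M is at the origin and W lies 49.0 along u from M, so W = 49.0·u = (35.5, -33.8). Tangency of A1 to both parallel lines with radius 6.5 puts L and D at M ± 6.5·n: L = (4.48, 4.71), D = (-4.48, -4.71). So L.y = 4.71.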